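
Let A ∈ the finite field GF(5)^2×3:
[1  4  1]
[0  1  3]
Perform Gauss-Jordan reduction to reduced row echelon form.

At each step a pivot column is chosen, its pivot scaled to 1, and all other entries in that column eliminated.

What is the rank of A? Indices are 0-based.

rank = 2

[1] R0 /= 1  ⇒  (1, 4, 1)
[2] R1 /= 1  ⇒  (0, 1, 3)
     R0 -= 4·R1  ⇒  (1, 0, 4)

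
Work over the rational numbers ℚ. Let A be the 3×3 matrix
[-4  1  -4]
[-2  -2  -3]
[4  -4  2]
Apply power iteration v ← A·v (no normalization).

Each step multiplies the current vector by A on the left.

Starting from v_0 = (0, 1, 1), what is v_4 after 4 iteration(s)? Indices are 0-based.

v_4 = (210, 340, 88)

v_0 = (0, 1, 1).
v_1 = A·v_0 = (-3, -5, -2).
v_2 = A·v_1 = (15, 22, 4).
v_3 = A·v_2 = (-54, -86, -20).
v_4 = A·v_3 = (210, 340, 88).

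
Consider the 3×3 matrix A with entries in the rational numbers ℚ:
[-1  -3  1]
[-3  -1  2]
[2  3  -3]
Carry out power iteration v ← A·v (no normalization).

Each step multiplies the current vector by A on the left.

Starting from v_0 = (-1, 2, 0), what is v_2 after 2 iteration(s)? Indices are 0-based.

v_0 = (-1, 2, 0).
v_1 = A·v_0 = (-5, 1, 4).
v_2 = A·v_1 = (6, 22, -19).

v_2 = (6, 22, -19)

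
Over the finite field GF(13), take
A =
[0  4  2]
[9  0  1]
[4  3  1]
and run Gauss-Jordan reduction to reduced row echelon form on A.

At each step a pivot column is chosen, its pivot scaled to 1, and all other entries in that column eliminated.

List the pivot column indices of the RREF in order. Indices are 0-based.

pivot columns: 0, 1, 2

pivot(0,0): swap R0↔R1
pivot(0,0)=9: scale R0 → (1, 0, 3)
  clear (2,0): R2 −= (4)R0 → (0, 3, 2)
pivot(1,1)=4: scale R1 → (0, 1, 7)
  clear (2,1): R2 −= (3)R1 → (0, 0, 7)
pivot(2,2)=7: scale R2 → (0, 0, 1)
  clear (0,2): R0 −= (3)R2 → (1, 0, 0)
  clear (1,2): R1 −= (7)R2 → (0, 1, 0)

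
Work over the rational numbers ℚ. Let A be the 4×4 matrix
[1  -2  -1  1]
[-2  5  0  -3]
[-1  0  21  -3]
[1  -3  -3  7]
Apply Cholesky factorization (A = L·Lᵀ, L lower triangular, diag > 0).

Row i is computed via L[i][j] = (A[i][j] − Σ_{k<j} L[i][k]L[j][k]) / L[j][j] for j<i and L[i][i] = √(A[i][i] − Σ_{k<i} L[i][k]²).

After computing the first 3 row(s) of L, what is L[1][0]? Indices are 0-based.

L[1][0] = -2

Step 1: L[0][0] = √(1) = 1.
  L[1][0] = (-2) / L[0][0] = -2.
Step 2: L[1][1] = √(1) = 1.
  L[2][0] = (-1) / L[0][0] = -1.
  L[2][1] = (-2) / L[1][1] = -2.
Step 3: L[2][2] = √(16) = 4.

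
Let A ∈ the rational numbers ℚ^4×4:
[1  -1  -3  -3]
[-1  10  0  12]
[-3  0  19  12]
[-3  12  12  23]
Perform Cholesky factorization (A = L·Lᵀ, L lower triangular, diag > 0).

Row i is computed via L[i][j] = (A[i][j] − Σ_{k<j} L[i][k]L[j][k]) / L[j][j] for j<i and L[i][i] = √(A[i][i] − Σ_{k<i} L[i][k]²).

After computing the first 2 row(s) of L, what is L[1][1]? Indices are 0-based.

Step 1: L[0][0] = √(1) = 1.
  L[1][0] = (-1) / L[0][0] = -1.
Step 2: L[1][1] = √(9) = 3.

L[1][1] = 3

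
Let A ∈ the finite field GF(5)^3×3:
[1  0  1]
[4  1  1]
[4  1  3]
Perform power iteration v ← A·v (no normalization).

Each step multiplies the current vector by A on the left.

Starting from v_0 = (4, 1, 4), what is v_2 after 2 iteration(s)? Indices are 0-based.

v_2 = (2, 2, 0)

v_0 = (4, 1, 4).
v_1 = A·v_0 = (3, 1, 4).
v_2 = A·v_1 = (2, 2, 0).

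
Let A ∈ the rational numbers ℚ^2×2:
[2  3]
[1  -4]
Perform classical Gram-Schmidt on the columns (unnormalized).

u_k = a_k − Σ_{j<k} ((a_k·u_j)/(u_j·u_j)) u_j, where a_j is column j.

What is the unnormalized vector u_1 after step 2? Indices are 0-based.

u_1 = (11/5, -22/5)

Step 1: u_0 = a_0 = (2, 1).
Step 2: u_1 = a_1 − (2/5)·u_0 = (11/5, -22/5).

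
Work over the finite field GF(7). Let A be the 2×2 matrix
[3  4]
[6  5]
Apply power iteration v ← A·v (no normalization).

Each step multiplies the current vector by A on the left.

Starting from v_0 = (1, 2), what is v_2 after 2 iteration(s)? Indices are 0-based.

v_2 = (6, 6)

v_0 = (1, 2).
v_1 = A·v_0 = (4, 2).
v_2 = A·v_1 = (6, 6).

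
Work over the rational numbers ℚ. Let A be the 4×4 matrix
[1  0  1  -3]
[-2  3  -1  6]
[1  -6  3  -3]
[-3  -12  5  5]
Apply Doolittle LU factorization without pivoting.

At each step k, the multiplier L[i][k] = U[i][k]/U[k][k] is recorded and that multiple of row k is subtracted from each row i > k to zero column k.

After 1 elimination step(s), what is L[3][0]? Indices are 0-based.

L[3][0] = -3

Step 1: pivot at (0,0) is 1.
  row1 ← row1 − (-2)·row0  ⇒  L[1][0]=-2, U row1=(0, 3, 1, 0)
  row2 ← row2 − (1)·row0  ⇒  L[2][0]=1, U row2=(0, -6, 2, 0)
  row3 ← row3 − (-3)·row0  ⇒  L[3][0]=-3, U row3=(0, -12, 8, -4)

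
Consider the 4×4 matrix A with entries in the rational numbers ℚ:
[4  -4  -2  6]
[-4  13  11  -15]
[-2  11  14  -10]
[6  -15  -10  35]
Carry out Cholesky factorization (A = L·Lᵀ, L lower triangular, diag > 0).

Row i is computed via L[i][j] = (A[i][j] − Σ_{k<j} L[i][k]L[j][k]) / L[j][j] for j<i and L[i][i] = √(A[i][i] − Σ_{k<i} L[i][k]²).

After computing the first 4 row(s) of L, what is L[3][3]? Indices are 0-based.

L[3][3] = 4

Step 1: L[0][0] = √(4) = 2.
  L[1][0] = (-4) / L[0][0] = -2.
Step 2: L[1][1] = √(9) = 3.
  L[2][0] = (-2) / L[0][0] = -1.
  L[2][1] = (9) / L[1][1] = 3.
Step 3: L[2][2] = √(4) = 2.
  L[3][0] = (6) / L[0][0] = 3.
  L[3][1] = (-9) / L[1][1] = -3.
  L[3][2] = (2) / L[2][2] = 1.
Step 4: L[3][3] = √(16) = 4.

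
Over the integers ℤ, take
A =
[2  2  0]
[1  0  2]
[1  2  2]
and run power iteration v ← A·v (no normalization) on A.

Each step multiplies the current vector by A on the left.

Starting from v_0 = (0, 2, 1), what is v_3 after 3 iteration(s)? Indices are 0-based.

v_0 = (0, 2, 1).
v_1 = A·v_0 = (4, 2, 6).
v_2 = A·v_1 = (12, 16, 20).
v_3 = A·v_2 = (56, 52, 84).

v_3 = (56, 52, 84)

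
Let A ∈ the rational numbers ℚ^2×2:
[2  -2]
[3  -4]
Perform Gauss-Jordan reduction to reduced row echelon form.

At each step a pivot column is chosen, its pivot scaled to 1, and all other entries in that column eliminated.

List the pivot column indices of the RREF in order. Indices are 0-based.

pivot columns: 0, 1

pivot(0,0)=2: scale R0 → (1, -1)
  clear (1,0): R1 −= (3)R0 → (0, -1)
pivot(1,1)=-1: scale R1 → (0, 1)
  clear (0,1): R0 −= (-1)R1 → (1, 0)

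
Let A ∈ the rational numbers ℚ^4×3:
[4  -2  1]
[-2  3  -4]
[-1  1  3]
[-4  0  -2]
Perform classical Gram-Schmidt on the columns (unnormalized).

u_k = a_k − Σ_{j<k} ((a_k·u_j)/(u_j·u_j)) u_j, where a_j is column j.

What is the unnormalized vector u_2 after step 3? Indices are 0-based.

u_2 = (-303/293, -570/293, 1104/293, -294/293)

Step 1: u_0 = a_0 = (4, -2, -1, -4).
Step 2: u_1 = a_1 − (-15/37)·u_0 = (-14/37, 81/37, 22/37, -60/37).
Step 3: u_2 = a_2 − (17/37)·u_0 − (-152/293)·u_1 = (-303/293, -570/293, 1104/293, -294/293).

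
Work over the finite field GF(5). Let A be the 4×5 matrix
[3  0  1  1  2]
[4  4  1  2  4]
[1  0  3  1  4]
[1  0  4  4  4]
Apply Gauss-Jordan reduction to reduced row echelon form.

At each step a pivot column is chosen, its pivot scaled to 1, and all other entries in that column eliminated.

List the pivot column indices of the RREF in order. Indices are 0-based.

pivot columns: 0, 1, 2, 3

pivot(0,0)=3: scale R0 → (1, 0, 2, 2, 4)
  clear (1,0): R1 −= (4)R0 → (0, 4, 3, 4, 3)
  clear (2,0): R2 −= (1)R0 → (0, 0, 1, 4, 0)
  clear (3,0): R3 −= (1)R0 → (0, 0, 2, 2, 0)
pivot(1,1)=4: scale R1 → (0, 1, 2, 1, 2)
pivot(2,2)=1: scale R2 → (0, 0, 1, 4, 0)
  clear (0,2): R0 −= (2)R2 → (1, 0, 0, 4, 4)
  clear (1,2): R1 −= (2)R2 → (0, 1, 0, 3, 2)
  clear (3,2): R3 −= (2)R2 → (0, 0, 0, 4, 0)
pivot(3,3)=4: scale R3 → (0, 0, 0, 1, 0)
  clear (0,3): R0 −= (4)R3 → (1, 0, 0, 0, 4)
  clear (1,3): R1 −= (3)R3 → (0, 1, 0, 0, 2)
  clear (2,3): R2 −= (4)R3 → (0, 0, 1, 0, 0)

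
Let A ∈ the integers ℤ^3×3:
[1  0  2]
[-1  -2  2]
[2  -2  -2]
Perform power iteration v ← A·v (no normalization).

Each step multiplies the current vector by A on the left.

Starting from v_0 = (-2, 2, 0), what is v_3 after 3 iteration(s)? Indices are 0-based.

v_3 = (14, 70, -48)

v_0 = (-2, 2, 0).
v_1 = A·v_0 = (-2, -2, -8).
v_2 = A·v_1 = (-18, -10, 16).
v_3 = A·v_2 = (14, 70, -48).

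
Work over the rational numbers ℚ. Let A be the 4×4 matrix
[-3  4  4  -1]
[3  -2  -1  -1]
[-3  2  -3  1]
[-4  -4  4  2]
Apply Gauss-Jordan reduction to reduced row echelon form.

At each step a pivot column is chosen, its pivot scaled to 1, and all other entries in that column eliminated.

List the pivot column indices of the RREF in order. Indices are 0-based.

pivot columns: 0, 1, 2, 3

step 1: normalize row 0 (÷-3) = (1, -4/3, -4/3, 1/3)
  row 1: subtract 3×row0 = (0, 2, 3, -2)
  row 2: subtract -3×row0 = (0, -2, -7, 2)
  row 3: subtract -4×row0 = (0, -28/3, -4/3, 10/3)
step 2: normalize row 1 (÷2) = (0, 1, 3/2, -1)
  row 0: subtract -4/3×row1 = (1, 0, 2/3, -1)
  row 2: subtract -2×row1 = (0, 0, -4, 0)
  row 3: subtract -28/3×row1 = (0, 0, 38/3, -6)
step 3: normalize row 2 (÷-4) = (0, 0, 1, 0)
  row 0: subtract 2/3×row2 = (1, 0, 0, -1)
  row 1: subtract 3/2×row2 = (0, 1, 0, -1)
  row 3: subtract 38/3×row2 = (0, 0, 0, -6)
step 4: normalize row 3 (÷-6) = (0, 0, 0, 1)
  row 0: subtract -1×row3 = (1, 0, 0, 0)
  row 1: subtract -1×row3 = (0, 1, 0, 0)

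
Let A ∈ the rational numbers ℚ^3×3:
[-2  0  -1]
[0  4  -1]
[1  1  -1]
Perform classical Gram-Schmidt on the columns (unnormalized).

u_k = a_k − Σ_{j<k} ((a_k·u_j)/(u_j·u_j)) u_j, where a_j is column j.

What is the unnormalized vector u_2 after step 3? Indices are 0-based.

Step 1: u_0 = a_0 = (-2, 0, 1).
Step 2: u_1 = a_1 − (1/5)·u_0 = (2/5, 4, 4/5).
Step 3: u_2 = a_2 − (1/5)·u_0 − (-13/42)·u_1 = (-10/21, 5/21, -20/21).

u_2 = (-10/21, 5/21, -20/21)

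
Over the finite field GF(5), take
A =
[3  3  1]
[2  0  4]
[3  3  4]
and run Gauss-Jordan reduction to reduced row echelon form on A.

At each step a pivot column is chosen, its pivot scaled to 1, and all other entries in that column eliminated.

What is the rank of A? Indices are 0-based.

rank = 3

pivot(0,0)=3: scale R0 → (1, 1, 2)
  clear (1,0): R1 −= (2)R0 → (0, 3, 0)
  clear (2,0): R2 −= (3)R0 → (0, 0, 3)
pivot(1,1)=3: scale R1 → (0, 1, 0)
  clear (0,1): R0 −= (1)R1 → (1, 0, 2)
pivot(2,2)=3: scale R2 → (0, 0, 1)
  clear (0,2): R0 −= (2)R2 → (1, 0, 0)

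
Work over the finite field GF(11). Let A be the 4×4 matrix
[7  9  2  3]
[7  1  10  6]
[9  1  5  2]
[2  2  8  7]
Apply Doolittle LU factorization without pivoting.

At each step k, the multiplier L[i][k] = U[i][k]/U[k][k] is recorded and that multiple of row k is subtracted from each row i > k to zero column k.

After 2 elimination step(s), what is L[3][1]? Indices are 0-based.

L[3][1] = 4

k=0: U[0][0]=7
  eliminate (1,0): mult=1, new row 1: (0, 3, 8, 3); set L[1][0]=1
  eliminate (2,0): mult=6, new row 2: (0, 2, 4, 6); set L[2][0]=6
  eliminate (3,0): mult=5, new row 3: (0, 1, 9, 3); set L[3][0]=5
k=1: U[1][1]=3
  eliminate (2,1): mult=8, new row 2: (0, 0, 6, 4); set L[2][1]=8
  eliminate (3,1): mult=4, new row 3: (0, 0, 10, 2); set L[3][1]=4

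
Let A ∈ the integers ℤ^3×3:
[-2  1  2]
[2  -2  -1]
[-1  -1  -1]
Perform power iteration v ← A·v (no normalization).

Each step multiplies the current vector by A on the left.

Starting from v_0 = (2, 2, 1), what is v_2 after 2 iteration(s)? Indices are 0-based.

v_0 = (2, 2, 1).
v_1 = A·v_0 = (0, -1, -5).
v_2 = A·v_1 = (-11, 7, 6).

v_2 = (-11, 7, 6)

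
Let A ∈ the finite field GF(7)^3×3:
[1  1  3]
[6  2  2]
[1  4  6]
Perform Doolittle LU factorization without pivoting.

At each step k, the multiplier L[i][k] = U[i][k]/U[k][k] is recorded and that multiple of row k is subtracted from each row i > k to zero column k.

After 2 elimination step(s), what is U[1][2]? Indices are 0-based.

Step 1: pivot at (0,0) is 1.
  row1 ← row1 − (6)·row0  ⇒  L[1][0]=6, U row1=(0, 3, 5)
  row2 ← row2 − (1)·row0  ⇒  L[2][0]=1, U row2=(0, 3, 3)
Step 2: pivot at (1,1) is 3.
  row2 ← row2 − (1)·row1  ⇒  L[2][1]=1, U row2=(0, 0, 5)

U[1][2] = 5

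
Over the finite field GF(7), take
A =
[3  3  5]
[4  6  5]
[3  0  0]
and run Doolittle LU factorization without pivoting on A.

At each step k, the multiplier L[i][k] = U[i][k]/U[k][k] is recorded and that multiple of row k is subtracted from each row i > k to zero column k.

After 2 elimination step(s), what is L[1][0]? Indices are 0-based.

k=0: U[0][0]=3
  eliminate (1,0): mult=6, new row 1: (0, 2, 3); set L[1][0]=6
  eliminate (2,0): mult=1, new row 2: (0, 4, 2); set L[2][0]=1
k=1: U[1][1]=2
  eliminate (2,1): mult=2, new row 2: (0, 0, 3); set L[2][1]=2

L[1][0] = 6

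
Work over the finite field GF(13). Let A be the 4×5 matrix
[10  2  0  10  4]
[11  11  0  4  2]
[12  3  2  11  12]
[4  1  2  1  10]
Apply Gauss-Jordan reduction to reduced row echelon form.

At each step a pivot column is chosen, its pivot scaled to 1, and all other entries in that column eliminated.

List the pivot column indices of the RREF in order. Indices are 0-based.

[1] R0 /= 10  ⇒  (1, 8, 0, 1, 3)
     R1 -= 11·R0  ⇒  (0, 1, 0, 6, 8)
     R2 -= 12·R0  ⇒  (0, 11, 2, 12, 2)
     R3 -= 4·R0  ⇒  (0, 8, 2, 10, 11)
[2] R1 /= 1  ⇒  (0, 1, 0, 6, 8)
     R0 -= 8·R1  ⇒  (1, 0, 0, 5, 4)
     R2 -= 11·R1  ⇒  (0, 0, 2, 11, 5)
     R3 -= 8·R1  ⇒  (0, 0, 2, 1, 12)
[3] R2 /= 2  ⇒  (0, 0, 1, 12, 9)
     R3 -= 2·R2  ⇒  (0, 0, 0, 3, 7)
[4] R3 /= 3  ⇒  (0, 0, 0, 1, 11)
     R0 -= 5·R3  ⇒  (1, 0, 0, 0, 1)
     R1 -= 6·R3  ⇒  (0, 1, 0, 0, 7)
     R2 -= 12·R3  ⇒  (0, 0, 1, 0, 7)

pivot columns: 0, 1, 2, 3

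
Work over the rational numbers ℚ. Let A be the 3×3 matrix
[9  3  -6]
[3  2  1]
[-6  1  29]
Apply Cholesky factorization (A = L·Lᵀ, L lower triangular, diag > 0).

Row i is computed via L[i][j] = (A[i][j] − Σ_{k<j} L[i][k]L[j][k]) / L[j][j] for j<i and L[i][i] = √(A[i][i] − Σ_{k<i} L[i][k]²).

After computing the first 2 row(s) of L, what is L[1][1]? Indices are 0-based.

Step 1: L[0][0] = √(9) = 3.
  L[1][0] = (3) / L[0][0] = 1.
Step 2: L[1][1] = √(1) = 1.

L[1][1] = 1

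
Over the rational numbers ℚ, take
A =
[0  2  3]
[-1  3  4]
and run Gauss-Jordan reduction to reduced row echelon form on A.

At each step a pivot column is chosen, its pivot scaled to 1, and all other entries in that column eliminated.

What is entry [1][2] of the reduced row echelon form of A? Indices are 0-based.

M[1][2] = 3/2

pivot(0,0): swap R0↔R1
pivot(0,0)=-1: scale R0 → (1, -3, -4)
pivot(1,1)=2: scale R1 → (0, 1, 3/2)
  clear (0,1): R0 −= (-3)R1 → (1, 0, 1/2)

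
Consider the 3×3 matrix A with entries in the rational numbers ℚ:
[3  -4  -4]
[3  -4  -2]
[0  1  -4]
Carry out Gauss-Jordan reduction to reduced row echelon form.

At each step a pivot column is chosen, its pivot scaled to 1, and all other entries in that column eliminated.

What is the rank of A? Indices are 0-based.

rank = 3

step 1: normalize row 0 (÷3) = (1, -4/3, -4/3)
  row 1: subtract 3×row0 = (0, 0, 2)
step 2: exchange rows 1,2
step 2: normalize row 1 (÷1) = (0, 1, -4)
  row 0: subtract -4/3×row1 = (1, 0, -20/3)
step 3: normalize row 2 (÷2) = (0, 0, 1)
  row 0: subtract -20/3×row2 = (1, 0, 0)
  row 1: subtract -4×row2 = (0, 1, 0)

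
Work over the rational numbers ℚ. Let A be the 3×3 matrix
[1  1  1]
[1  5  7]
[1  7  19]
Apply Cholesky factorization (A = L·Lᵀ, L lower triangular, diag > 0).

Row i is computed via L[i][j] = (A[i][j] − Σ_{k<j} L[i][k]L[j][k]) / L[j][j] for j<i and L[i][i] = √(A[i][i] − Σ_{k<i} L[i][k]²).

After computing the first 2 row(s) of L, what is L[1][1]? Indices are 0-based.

Step 1: L[0][0] = √(1) = 1.
  L[1][0] = (1) / L[0][0] = 1.
Step 2: L[1][1] = √(4) = 2.

L[1][1] = 2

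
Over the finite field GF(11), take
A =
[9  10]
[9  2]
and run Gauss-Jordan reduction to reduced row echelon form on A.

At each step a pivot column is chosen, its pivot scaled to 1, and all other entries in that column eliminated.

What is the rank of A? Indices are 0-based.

[1] R0 /= 9  ⇒  (1, 6)
     R1 -= 9·R0  ⇒  (0, 3)
[2] R1 /= 3  ⇒  (0, 1)
     R0 -= 6·R1  ⇒  (1, 0)

rank = 2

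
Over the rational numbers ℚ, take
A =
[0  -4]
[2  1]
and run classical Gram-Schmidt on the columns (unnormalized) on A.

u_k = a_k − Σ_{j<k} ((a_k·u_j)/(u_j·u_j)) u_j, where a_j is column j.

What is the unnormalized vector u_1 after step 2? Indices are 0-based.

u_1 = (-4, 0)

Step 1: u_0 = a_0 = (0, 2).
Step 2: u_1 = a_1 − (1/2)·u_0 = (-4, 0).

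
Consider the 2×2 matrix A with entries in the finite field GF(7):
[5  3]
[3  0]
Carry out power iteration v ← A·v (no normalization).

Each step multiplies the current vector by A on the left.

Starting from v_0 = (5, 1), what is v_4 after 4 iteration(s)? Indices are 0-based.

v_4 = (4, 3)

v_0 = (5, 1).
v_1 = A·v_0 = (0, 1).
v_2 = A·v_1 = (3, 0).
v_3 = A·v_2 = (1, 2).
v_4 = A·v_3 = (4, 3).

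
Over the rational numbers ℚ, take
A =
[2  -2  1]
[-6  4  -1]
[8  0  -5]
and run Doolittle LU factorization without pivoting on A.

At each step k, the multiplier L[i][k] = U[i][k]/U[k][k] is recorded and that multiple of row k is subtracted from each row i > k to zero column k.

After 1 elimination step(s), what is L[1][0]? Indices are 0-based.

L[1][0] = -3

[col 0] pivot 2
  R1 -= -3*R0 → (0, -2, 2)  (L[1][0] := -3)
  R2 -= 4*R0 → (0, 8, -9)  (L[2][0] := 4)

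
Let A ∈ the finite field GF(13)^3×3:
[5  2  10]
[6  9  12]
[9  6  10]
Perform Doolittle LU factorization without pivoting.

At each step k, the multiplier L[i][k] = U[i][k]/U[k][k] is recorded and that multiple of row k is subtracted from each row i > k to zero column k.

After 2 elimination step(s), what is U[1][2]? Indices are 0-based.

U[1][2] = 0

k=0: U[0][0]=5
  eliminate (1,0): mult=9, new row 1: (0, 4, 0); set L[1][0]=9
  eliminate (2,0): mult=7, new row 2: (0, 5, 5); set L[2][0]=7
k=1: U[1][1]=4
  eliminate (2,1): mult=11, new row 2: (0, 0, 5); set L[2][1]=11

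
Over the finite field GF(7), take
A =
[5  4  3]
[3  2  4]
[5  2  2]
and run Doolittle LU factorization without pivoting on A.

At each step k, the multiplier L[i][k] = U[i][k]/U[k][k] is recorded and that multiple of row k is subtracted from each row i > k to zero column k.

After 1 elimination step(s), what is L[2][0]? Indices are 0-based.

[col 0] pivot 5
  R1 -= 2*R0 → (0, 1, 5)  (L[1][0] := 2)
  R2 -= 1*R0 → (0, 5, 6)  (L[2][0] := 1)

L[2][0] = 1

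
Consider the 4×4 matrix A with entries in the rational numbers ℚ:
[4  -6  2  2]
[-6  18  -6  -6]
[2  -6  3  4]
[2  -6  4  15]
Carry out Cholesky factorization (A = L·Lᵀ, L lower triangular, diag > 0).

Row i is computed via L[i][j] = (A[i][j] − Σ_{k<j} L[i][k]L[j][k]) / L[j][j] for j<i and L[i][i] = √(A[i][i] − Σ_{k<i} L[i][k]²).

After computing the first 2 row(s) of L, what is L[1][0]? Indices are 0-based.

Step 1: L[0][0] = √(4) = 2.
  L[1][0] = (-6) / L[0][0] = -3.
Step 2: L[1][1] = √(9) = 3.

L[1][0] = -3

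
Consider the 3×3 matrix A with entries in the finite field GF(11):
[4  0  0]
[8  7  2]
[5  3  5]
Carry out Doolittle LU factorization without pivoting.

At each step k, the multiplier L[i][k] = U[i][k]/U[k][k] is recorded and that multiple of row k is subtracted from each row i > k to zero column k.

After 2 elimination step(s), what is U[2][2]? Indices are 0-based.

U[2][2] = 1

Step 1: pivot at (0,0) is 4.
  row1 ← row1 − (2)·row0  ⇒  L[1][0]=2, U row1=(0, 7, 2)
  row2 ← row2 − (4)·row0  ⇒  L[2][0]=4, U row2=(0, 3, 5)
Step 2: pivot at (1,1) is 7.
  row2 ← row2 − (2)·row1  ⇒  L[2][1]=2, U row2=(0, 0, 1)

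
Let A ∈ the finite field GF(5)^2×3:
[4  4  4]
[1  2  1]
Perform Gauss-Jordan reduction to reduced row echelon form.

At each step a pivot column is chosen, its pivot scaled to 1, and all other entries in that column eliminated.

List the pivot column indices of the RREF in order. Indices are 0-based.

[1] R0 /= 4  ⇒  (1, 1, 1)
     R1 -= 1·R0  ⇒  (0, 1, 0)
[2] R1 /= 1  ⇒  (0, 1, 0)
     R0 -= 1·R1  ⇒  (1, 0, 1)

pivot columns: 0, 1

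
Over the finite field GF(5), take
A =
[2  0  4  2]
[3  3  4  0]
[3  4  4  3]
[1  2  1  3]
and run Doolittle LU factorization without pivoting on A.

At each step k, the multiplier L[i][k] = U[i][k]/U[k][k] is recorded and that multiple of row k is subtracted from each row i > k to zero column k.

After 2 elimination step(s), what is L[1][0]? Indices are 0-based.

k=0: U[0][0]=2
  eliminate (1,0): mult=4, new row 1: (0, 3, 3, 2); set L[1][0]=4
  eliminate (2,0): mult=4, new row 2: (0, 4, 3, 0); set L[2][0]=4
  eliminate (3,0): mult=3, new row 3: (0, 2, 4, 2); set L[3][0]=3
k=1: U[1][1]=3
  eliminate (2,1): mult=3, new row 2: (0, 0, 4, 4); set L[2][1]=3
  eliminate (3,1): mult=4, new row 3: (0, 0, 2, 4); set L[3][1]=4

L[1][0] = 4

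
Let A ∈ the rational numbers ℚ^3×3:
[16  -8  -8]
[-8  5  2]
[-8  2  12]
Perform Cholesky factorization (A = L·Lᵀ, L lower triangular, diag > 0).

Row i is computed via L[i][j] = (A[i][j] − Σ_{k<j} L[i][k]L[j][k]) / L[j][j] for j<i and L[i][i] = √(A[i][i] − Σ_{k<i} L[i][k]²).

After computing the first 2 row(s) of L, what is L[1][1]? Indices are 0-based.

L[1][1] = 1

Step 1: L[0][0] = √(16) = 4.
  L[1][0] = (-8) / L[0][0] = -2.
Step 2: L[1][1] = √(1) = 1.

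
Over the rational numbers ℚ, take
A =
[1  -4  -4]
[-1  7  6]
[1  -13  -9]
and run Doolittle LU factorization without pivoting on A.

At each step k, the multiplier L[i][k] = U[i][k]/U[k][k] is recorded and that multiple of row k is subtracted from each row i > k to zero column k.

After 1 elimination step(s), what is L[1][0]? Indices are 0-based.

L[1][0] = -1

k=0: U[0][0]=1
  eliminate (1,0): mult=-1, new row 1: (0, 3, 2); set L[1][0]=-1
  eliminate (2,0): mult=1, new row 2: (0, -9, -5); set L[2][0]=1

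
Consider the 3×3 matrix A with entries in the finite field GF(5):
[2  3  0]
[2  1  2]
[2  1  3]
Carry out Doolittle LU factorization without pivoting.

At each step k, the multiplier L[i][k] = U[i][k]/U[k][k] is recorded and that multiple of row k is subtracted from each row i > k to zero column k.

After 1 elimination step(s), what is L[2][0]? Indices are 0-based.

L[2][0] = 1

k=0: U[0][0]=2
  eliminate (1,0): mult=1, new row 1: (0, 3, 2); set L[1][0]=1
  eliminate (2,0): mult=1, new row 2: (0, 3, 3); set L[2][0]=1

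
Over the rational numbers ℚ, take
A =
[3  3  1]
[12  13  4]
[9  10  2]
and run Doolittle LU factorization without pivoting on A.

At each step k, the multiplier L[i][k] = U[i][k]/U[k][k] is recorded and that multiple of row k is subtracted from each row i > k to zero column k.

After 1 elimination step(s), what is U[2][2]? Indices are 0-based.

U[2][2] = -1

[col 0] pivot 3
  R1 -= 4*R0 → (0, 1, 0)  (L[1][0] := 4)
  R2 -= 3*R0 → (0, 1, -1)  (L[2][0] := 3)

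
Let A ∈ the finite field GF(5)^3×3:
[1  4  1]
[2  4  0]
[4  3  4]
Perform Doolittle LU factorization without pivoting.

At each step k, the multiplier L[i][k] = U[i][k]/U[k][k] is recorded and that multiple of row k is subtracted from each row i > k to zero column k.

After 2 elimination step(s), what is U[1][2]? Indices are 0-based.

U[1][2] = 3

Step 1: pivot at (0,0) is 1.
  row1 ← row1 − (2)·row0  ⇒  L[1][0]=2, U row1=(0, 1, 3)
  row2 ← row2 − (4)·row0  ⇒  L[2][0]=4, U row2=(0, 2, 0)
Step 2: pivot at (1,1) is 1.
  row2 ← row2 − (2)·row1  ⇒  L[2][1]=2, U row2=(0, 0, 4)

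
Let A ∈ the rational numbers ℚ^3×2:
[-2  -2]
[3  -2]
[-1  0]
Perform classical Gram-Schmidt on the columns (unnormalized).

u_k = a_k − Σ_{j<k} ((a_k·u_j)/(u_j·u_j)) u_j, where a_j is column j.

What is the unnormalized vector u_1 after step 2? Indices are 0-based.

Step 1: u_0 = a_0 = (-2, 3, -1).
Step 2: u_1 = a_1 − (-1/7)·u_0 = (-16/7, -11/7, -1/7).

u_1 = (-16/7, -11/7, -1/7)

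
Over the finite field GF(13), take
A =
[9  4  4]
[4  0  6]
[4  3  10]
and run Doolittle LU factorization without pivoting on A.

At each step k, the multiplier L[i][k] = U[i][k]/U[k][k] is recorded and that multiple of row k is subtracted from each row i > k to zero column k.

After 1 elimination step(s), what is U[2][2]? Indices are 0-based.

U[2][2] = 1

k=0: U[0][0]=9
  eliminate (1,0): mult=12, new row 1: (0, 4, 10); set L[1][0]=12
  eliminate (2,0): mult=12, new row 2: (0, 7, 1); set L[2][0]=12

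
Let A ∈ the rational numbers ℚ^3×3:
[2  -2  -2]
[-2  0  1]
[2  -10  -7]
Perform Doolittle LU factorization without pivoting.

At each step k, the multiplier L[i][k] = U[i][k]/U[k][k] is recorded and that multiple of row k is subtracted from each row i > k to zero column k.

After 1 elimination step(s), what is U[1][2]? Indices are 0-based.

k=0: U[0][0]=2
  eliminate (1,0): mult=-1, new row 1: (0, -2, -1); set L[1][0]=-1
  eliminate (2,0): mult=1, new row 2: (0, -8, -5); set L[2][0]=1

U[1][2] = -1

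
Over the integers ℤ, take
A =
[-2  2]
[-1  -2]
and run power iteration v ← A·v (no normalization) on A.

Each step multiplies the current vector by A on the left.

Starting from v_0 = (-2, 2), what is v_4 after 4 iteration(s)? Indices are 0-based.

v_4 = (-8, -88)

v_0 = (-2, 2).
v_1 = A·v_0 = (8, -2).
v_2 = A·v_1 = (-20, -4).
v_3 = A·v_2 = (32, 28).
v_4 = A·v_3 = (-8, -88).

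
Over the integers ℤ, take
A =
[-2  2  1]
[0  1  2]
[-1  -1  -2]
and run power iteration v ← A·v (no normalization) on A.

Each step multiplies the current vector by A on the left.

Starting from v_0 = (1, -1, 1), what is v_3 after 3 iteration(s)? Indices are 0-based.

v_0 = (1, -1, 1).
v_1 = A·v_0 = (-3, 1, -2).
v_2 = A·v_1 = (6, -3, 6).
v_3 = A·v_2 = (-12, 9, -15).

v_3 = (-12, 9, -15)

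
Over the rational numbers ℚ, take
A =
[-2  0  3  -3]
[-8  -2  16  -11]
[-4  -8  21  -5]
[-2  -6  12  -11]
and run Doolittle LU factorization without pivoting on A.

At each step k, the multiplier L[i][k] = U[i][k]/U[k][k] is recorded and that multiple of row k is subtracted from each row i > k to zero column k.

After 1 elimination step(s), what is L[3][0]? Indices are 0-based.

L[3][0] = 1

k=0: U[0][0]=-2
  eliminate (1,0): mult=4, new row 1: (0, -2, 4, 1); set L[1][0]=4
  eliminate (2,0): mult=2, new row 2: (0, -8, 15, 1); set L[2][0]=2
  eliminate (3,0): mult=1, new row 3: (0, -6, 9, -8); set L[3][0]=1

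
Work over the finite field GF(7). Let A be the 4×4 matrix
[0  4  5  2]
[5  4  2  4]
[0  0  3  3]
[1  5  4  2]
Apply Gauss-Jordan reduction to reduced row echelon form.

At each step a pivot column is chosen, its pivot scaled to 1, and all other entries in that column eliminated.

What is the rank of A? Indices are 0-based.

rank = 4

[1] R0 <-> R1
[1] R0 /= 5  ⇒  (1, 5, 6, 5)
     R3 -= 1·R0  ⇒  (0, 0, 5, 4)
[2] R1 /= 4  ⇒  (0, 1, 3, 4)
     R0 -= 5·R1  ⇒  (1, 0, 5, 6)
[3] R2 /= 3  ⇒  (0, 0, 1, 1)
     R0 -= 5·R2  ⇒  (1, 0, 0, 1)
     R1 -= 3·R2  ⇒  (0, 1, 0, 1)
     R3 -= 5·R2  ⇒  (0, 0, 0, 6)
[4] R3 /= 6  ⇒  (0, 0, 0, 1)
     R0 -= 1·R3  ⇒  (1, 0, 0, 0)
     R1 -= 1·R3  ⇒  (0, 1, 0, 0)
     R2 -= 1·R3  ⇒  (0, 0, 1, 0)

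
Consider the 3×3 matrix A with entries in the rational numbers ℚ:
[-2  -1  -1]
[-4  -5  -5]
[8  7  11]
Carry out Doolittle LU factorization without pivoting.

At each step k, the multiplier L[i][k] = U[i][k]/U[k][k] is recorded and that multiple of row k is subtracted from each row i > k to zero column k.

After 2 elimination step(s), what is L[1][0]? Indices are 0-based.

L[1][0] = 2

[col 0] pivot -2
  R1 -= 2*R0 → (0, -3, -3)  (L[1][0] := 2)
  R2 -= -4*R0 → (0, 3, 7)  (L[2][0] := -4)
[col 1] pivot -3
  R2 -= -1*R1 → (0, 0, 4)  (L[2][1] := -1)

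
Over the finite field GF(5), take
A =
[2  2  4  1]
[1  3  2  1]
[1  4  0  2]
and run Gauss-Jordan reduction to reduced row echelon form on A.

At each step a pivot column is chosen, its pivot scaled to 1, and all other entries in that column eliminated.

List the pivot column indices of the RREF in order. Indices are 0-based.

step 1: normalize row 0 (÷2) = (1, 1, 2, 3)
  row 1: subtract 1×row0 = (0, 2, 0, 3)
  row 2: subtract 1×row0 = (0, 3, 3, 4)
step 2: normalize row 1 (÷2) = (0, 1, 0, 4)
  row 0: subtract 1×row1 = (1, 0, 2, 4)
  row 2: subtract 3×row1 = (0, 0, 3, 2)
step 3: normalize row 2 (÷3) = (0, 0, 1, 4)
  row 0: subtract 2×row2 = (1, 0, 0, 1)

pivot columns: 0, 1, 2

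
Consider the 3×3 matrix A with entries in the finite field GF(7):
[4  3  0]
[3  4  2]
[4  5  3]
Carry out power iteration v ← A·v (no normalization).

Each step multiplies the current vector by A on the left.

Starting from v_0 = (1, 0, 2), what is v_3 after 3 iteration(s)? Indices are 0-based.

v_3 = (6, 2, 5)

v_0 = (1, 0, 2).
v_1 = A·v_0 = (4, 0, 3).
v_2 = A·v_1 = (2, 4, 4).
v_3 = A·v_2 = (6, 2, 5).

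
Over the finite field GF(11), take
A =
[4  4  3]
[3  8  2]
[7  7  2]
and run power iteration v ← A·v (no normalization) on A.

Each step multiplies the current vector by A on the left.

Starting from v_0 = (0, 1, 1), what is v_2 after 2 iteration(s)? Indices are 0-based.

v_2 = (7, 9, 5)

v_0 = (0, 1, 1).
v_1 = A·v_0 = (7, 10, 9).
v_2 = A·v_1 = (7, 9, 5).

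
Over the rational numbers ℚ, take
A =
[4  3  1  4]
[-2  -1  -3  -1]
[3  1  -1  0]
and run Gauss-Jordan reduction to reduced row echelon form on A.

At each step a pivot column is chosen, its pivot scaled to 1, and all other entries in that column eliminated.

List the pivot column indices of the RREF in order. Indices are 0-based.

pivot columns: 0, 1, 2

step 1: normalize row 0 (÷4) = (1, 3/4, 1/4, 1)
  row 1: subtract -2×row0 = (0, 1/2, -5/2, 1)
  row 2: subtract 3×row0 = (0, -5/4, -7/4, -3)
step 2: normalize row 1 (÷1/2) = (0, 1, -5, 2)
  row 0: subtract 3/4×row1 = (1, 0, 4, -1/2)
  row 2: subtract -5/4×row1 = (0, 0, -8, -1/2)
step 3: normalize row 2 (÷-8) = (0, 0, 1, 1/16)
  row 0: subtract 4×row2 = (1, 0, 0, -3/4)
  row 1: subtract -5×row2 = (0, 1, 0, 37/16)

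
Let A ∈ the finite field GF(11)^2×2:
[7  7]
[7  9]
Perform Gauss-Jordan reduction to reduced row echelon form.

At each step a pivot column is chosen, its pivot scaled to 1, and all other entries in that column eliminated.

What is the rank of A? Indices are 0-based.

rank = 2

step 1: normalize row 0 (÷7) = (1, 1)
  row 1: subtract 7×row0 = (0, 2)
step 2: normalize row 1 (÷2) = (0, 1)
  row 0: subtract 1×row1 = (1, 0)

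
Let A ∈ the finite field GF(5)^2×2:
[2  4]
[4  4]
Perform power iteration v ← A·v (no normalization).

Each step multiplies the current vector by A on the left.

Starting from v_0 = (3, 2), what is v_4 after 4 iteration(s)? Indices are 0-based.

v_4 = (4, 4)

v_0 = (3, 2).
v_1 = A·v_0 = (4, 0).
v_2 = A·v_1 = (3, 1).
v_3 = A·v_2 = (0, 1).
v_4 = A·v_3 = (4, 4).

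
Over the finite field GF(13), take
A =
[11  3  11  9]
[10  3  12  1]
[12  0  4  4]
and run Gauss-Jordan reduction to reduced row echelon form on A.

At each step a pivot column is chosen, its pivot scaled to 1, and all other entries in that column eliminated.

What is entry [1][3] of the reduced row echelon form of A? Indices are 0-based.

[1] R0 /= 11  ⇒  (1, 5, 1, 2)
     R1 -= 10·R0  ⇒  (0, 5, 2, 7)
     R2 -= 12·R0  ⇒  (0, 5, 5, 6)
[2] R1 /= 5  ⇒  (0, 1, 3, 4)
     R0 -= 5·R1  ⇒  (1, 0, 12, 8)
     R2 -= 5·R1  ⇒  (0, 0, 3, 12)
[3] R2 /= 3  ⇒  (0, 0, 1, 4)
     R0 -= 12·R2  ⇒  (1, 0, 0, 12)
     R1 -= 3·R2  ⇒  (0, 1, 0, 5)

M[1][3] = 5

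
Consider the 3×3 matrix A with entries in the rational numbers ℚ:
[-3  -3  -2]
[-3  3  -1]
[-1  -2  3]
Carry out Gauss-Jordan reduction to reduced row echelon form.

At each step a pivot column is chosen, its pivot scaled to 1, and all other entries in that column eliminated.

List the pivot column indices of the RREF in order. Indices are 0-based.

[1] R0 /= -3  ⇒  (1, 1, 2/3)
     R1 -= -3·R0  ⇒  (0, 6, 1)
     R2 -= -1·R0  ⇒  (0, -1, 11/3)
[2] R1 /= 6  ⇒  (0, 1, 1/6)
     R0 -= 1·R1  ⇒  (1, 0, 1/2)
     R2 -= -1·R1  ⇒  (0, 0, 23/6)
[3] R2 /= 23/6  ⇒  (0, 0, 1)
     R0 -= 1/2·R2  ⇒  (1, 0, 0)
     R1 -= 1/6·R2  ⇒  (0, 1, 0)

pivot columns: 0, 1, 2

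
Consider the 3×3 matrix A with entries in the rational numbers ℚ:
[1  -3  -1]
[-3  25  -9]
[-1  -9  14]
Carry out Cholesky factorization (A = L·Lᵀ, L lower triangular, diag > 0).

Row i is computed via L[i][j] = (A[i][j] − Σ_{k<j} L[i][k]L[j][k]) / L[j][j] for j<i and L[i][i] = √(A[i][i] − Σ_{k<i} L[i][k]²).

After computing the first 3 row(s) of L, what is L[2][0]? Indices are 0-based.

L[2][0] = -1

Step 1: L[0][0] = √(1) = 1.
  L[1][0] = (-3) / L[0][0] = -3.
Step 2: L[1][1] = √(16) = 4.
  L[2][0] = (-1) / L[0][0] = -1.
  L[2][1] = (-12) / L[1][1] = -3.
Step 3: L[2][2] = √(4) = 2.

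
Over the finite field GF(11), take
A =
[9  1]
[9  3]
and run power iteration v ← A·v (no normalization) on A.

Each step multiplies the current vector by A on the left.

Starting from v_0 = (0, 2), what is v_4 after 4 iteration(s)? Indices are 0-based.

v_4 = (7, 6)

v_0 = (0, 2).
v_1 = A·v_0 = (2, 6).
v_2 = A·v_1 = (2, 3).
v_3 = A·v_2 = (10, 5).
v_4 = A·v_3 = (7, 6).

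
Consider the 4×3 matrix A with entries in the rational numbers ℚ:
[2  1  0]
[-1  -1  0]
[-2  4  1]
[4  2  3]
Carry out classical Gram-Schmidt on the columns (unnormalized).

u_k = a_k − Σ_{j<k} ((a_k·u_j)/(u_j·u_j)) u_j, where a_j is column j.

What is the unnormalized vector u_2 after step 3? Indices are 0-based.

u_2 = (-600/541, 410/541, 41/541, 423/541)

Step 1: u_0 = a_0 = (2, -1, -2, 4).
Step 2: u_1 = a_1 − (3/25)·u_0 = (19/25, -22/25, 106/25, 38/25).
Step 3: u_2 = a_2 − (2/5)·u_0 − (220/541)·u_1 = (-600/541, 410/541, 41/541, 423/541).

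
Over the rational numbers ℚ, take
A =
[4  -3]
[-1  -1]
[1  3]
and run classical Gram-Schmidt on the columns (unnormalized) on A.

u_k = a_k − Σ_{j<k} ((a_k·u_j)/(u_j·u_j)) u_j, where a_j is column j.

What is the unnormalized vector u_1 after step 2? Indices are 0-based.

Step 1: u_0 = a_0 = (4, -1, 1).
Step 2: u_1 = a_1 − (-4/9)·u_0 = (-11/9, -13/9, 31/9).

u_1 = (-11/9, -13/9, 31/9)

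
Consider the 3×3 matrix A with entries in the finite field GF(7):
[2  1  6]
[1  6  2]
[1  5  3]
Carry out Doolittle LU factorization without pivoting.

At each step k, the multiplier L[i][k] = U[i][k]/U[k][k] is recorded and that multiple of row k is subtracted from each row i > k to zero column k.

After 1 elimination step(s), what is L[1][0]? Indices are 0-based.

L[1][0] = 4

k=0: U[0][0]=2
  eliminate (1,0): mult=4, new row 1: (0, 2, 6); set L[1][0]=4
  eliminate (2,0): mult=4, new row 2: (0, 1, 0); set L[2][0]=4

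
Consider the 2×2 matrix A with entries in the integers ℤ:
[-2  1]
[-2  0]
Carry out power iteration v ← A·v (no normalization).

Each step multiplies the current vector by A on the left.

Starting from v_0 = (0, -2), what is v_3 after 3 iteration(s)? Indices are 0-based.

v_3 = (-4, -8)

v_0 = (0, -2).
v_1 = A·v_0 = (-2, 0).
v_2 = A·v_1 = (4, 4).
v_3 = A·v_2 = (-4, -8).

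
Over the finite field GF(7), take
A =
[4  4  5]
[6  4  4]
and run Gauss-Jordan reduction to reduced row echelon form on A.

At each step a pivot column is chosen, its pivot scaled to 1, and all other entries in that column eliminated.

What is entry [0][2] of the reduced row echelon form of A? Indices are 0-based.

M[0][2] = 3

pivot(0,0)=4: scale R0 → (1, 1, 3)
  clear (1,0): R1 −= (6)R0 → (0, 5, 0)
pivot(1,1)=5: scale R1 → (0, 1, 0)
  clear (0,1): R0 −= (1)R1 → (1, 0, 3)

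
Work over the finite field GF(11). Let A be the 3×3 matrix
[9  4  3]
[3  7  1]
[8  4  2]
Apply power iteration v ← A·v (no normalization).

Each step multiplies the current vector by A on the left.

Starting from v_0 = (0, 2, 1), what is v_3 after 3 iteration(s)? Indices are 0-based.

v_0 = (0, 2, 1).
v_1 = A·v_0 = (0, 4, 10).
v_2 = A·v_1 = (2, 5, 3).
v_3 = A·v_2 = (3, 0, 9).

v_3 = (3, 0, 9)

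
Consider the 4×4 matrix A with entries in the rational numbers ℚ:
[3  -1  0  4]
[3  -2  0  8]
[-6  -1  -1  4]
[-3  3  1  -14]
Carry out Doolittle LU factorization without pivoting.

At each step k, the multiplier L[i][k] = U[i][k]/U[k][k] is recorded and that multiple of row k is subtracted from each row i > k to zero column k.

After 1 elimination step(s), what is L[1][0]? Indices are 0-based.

Step 1: pivot at (0,0) is 3.
  row1 ← row1 − (1)·row0  ⇒  L[1][0]=1, U row1=(0, -1, 0, 4)
  row2 ← row2 − (-2)·row0  ⇒  L[2][0]=-2, U row2=(0, -3, -1, 12)
  row3 ← row3 − (-1)·row0  ⇒  L[3][0]=-1, U row3=(0, 2, 1, -10)

L[1][0] = 1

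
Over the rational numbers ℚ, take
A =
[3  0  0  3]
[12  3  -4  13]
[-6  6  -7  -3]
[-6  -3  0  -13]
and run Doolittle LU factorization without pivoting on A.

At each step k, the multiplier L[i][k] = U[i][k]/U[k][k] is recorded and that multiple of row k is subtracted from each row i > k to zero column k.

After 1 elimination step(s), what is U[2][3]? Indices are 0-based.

Step 1: pivot at (0,0) is 3.
  row1 ← row1 − (4)·row0  ⇒  L[1][0]=4, U row1=(0, 3, -4, 1)
  row2 ← row2 − (-2)·row0  ⇒  L[2][0]=-2, U row2=(0, 6, -7, 3)
  row3 ← row3 − (-2)·row0  ⇒  L[3][0]=-2, U row3=(0, -3, 0, -7)

U[2][3] = 3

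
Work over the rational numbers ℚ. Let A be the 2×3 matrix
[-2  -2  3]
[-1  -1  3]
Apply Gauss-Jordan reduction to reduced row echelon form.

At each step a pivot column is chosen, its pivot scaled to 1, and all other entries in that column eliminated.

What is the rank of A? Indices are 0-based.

step 1: normalize row 0 (÷-2) = (1, 1, -3/2)
  row 1: subtract -1×row0 = (0, 0, 3/2)
skip col 1 (zero from row 1)
step 2: normalize row 1 (÷3/2) = (0, 0, 1)
  row 0: subtract -3/2×row1 = (1, 1, 0)

rank = 2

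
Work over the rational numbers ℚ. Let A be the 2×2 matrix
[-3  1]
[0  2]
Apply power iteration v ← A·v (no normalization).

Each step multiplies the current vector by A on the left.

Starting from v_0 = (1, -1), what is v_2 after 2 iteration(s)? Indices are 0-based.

v_2 = (10, -4)

v_0 = (1, -1).
v_1 = A·v_0 = (-4, -2).
v_2 = A·v_1 = (10, -4).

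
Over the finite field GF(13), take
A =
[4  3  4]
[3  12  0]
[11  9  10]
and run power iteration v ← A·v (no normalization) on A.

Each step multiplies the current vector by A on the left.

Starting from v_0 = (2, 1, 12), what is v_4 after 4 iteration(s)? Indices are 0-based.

v_0 = (2, 1, 12).
v_1 = A·v_0 = (7, 5, 8).
v_2 = A·v_1 = (10, 3, 7).
v_3 = A·v_2 = (12, 1, 12).
v_4 = A·v_3 = (8, 9, 1).

v_4 = (8, 9, 1)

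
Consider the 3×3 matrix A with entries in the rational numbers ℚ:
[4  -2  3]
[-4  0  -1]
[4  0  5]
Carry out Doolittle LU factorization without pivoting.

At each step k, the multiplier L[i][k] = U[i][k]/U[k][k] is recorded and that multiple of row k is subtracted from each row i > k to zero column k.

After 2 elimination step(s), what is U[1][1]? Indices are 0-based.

U[1][1] = -2

Step 1: pivot at (0,0) is 4.
  row1 ← row1 − (-1)·row0  ⇒  L[1][0]=-1, U row1=(0, -2, 2)
  row2 ← row2 − (1)·row0  ⇒  L[2][0]=1, U row2=(0, 2, 2)
Step 2: pivot at (1,1) is -2.
  row2 ← row2 − (-1)·row1  ⇒  L[2][1]=-1, U row2=(0, 0, 4)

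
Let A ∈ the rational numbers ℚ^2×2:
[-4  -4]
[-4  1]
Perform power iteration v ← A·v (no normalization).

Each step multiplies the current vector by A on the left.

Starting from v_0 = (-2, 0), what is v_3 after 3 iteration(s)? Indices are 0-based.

v_3 = (352, 232)

v_0 = (-2, 0).
v_1 = A·v_0 = (8, 8).
v_2 = A·v_1 = (-64, -24).
v_3 = A·v_2 = (352, 232).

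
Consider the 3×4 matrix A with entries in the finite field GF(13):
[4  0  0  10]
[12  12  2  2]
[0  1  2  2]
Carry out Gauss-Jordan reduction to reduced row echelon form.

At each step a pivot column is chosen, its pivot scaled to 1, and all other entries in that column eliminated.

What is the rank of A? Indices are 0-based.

rank = 3

[1] R0 /= 4  ⇒  (1, 0, 0, 9)
     R1 -= 12·R0  ⇒  (0, 12, 2, 11)
[2] R1 /= 12  ⇒  (0, 1, 11, 2)
     R2 -= 1·R1  ⇒  (0, 0, 4, 0)
[3] R2 /= 4  ⇒  (0, 0, 1, 0)
     R1 -= 11·R2  ⇒  (0, 1, 0, 2)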